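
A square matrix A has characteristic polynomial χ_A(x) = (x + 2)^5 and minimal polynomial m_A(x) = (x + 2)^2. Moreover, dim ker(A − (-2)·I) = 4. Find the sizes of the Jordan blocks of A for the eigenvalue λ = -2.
Block sizes for λ = -2: [2, 1, 1, 1]

Step 1 — from the characteristic polynomial, algebraic multiplicity of λ = -2 is 5. From dim ker(A − (-2)·I) = 4, there are exactly 4 Jordan blocks for λ = -2.
Step 2 — from the minimal polynomial, the factor (x + 2)^2 tells us the largest block for λ = -2 has size 2.
Step 3 — with total size 5, 4 blocks, and largest block 2, the block sizes (in nonincreasing order) are [2, 1, 1, 1].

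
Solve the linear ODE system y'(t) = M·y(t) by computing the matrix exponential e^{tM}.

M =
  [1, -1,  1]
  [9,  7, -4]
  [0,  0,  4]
e^{tM} =
  [-3*t*exp(4*t) + exp(4*t), -t*exp(4*t), t^2*exp(4*t)/2 + t*exp(4*t)]
  [9*t*exp(4*t), 3*t*exp(4*t) + exp(4*t), -3*t^2*exp(4*t)/2 - 4*t*exp(4*t)]
  [0, 0, exp(4*t)]

Strategy: write M = P · J · P⁻¹ where J is a Jordan canonical form, so e^{tM} = P · e^{tJ} · P⁻¹, and e^{tJ} can be computed block-by-block.

M has Jordan form
J =
  [4, 1, 0]
  [0, 4, 1]
  [0, 0, 4]
(up to reordering of blocks).

Per-block formulas:
  For a 3×3 Jordan block J_3(4): exp(t · J_3(4)) = e^(4t)·(I + t·N + (t^2/2)·N^2), where N is the 3×3 nilpotent shift.

After assembling e^{tJ} and conjugating by P, we get:

e^{tM} =
  [-3*t*exp(4*t) + exp(4*t), -t*exp(4*t), t^2*exp(4*t)/2 + t*exp(4*t)]
  [9*t*exp(4*t), 3*t*exp(4*t) + exp(4*t), -3*t^2*exp(4*t)/2 - 4*t*exp(4*t)]
  [0, 0, exp(4*t)]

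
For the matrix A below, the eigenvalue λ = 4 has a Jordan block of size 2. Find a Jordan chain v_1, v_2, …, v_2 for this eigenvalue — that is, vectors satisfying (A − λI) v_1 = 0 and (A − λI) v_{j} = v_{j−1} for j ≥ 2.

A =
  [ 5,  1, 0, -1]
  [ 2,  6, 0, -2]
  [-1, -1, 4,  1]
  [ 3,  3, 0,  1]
A Jordan chain for λ = 4 of length 2:
v_1 = (1, 2, -1, 3)ᵀ
v_2 = (1, 0, 0, 0)ᵀ

Let N = A − (4)·I. We want v_2 with N^2 v_2 = 0 but N^1 v_2 ≠ 0; then v_{j-1} := N · v_j for j = 2, …, 2.

Pick v_2 = (1, 0, 0, 0)ᵀ.
Then v_1 = N · v_2 = (1, 2, -1, 3)ᵀ.

Sanity check: (A − (4)·I) v_1 = (0, 0, 0, 0)ᵀ = 0. ✓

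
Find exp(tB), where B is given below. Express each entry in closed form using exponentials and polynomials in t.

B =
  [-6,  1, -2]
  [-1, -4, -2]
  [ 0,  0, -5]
e^{tB} =
  [-t*exp(-5*t) + exp(-5*t), t*exp(-5*t), -2*t*exp(-5*t)]
  [-t*exp(-5*t), t*exp(-5*t) + exp(-5*t), -2*t*exp(-5*t)]
  [0, 0, exp(-5*t)]

Strategy: write B = P · J · P⁻¹ where J is a Jordan canonical form, so e^{tB} = P · e^{tJ} · P⁻¹, and e^{tJ} can be computed block-by-block.

B has Jordan form
J =
  [-5,  1,  0]
  [ 0, -5,  0]
  [ 0,  0, -5]
(up to reordering of blocks).

Per-block formulas:
  For a 2×2 Jordan block J_2(-5): exp(t · J_2(-5)) = e^(-5t)·(I + t·N), where N is the 2×2 nilpotent shift.
  For a 1×1 block at λ = -5: exp(t · [-5]) = [e^(-5t)].

After assembling e^{tJ} and conjugating by P, we get:

e^{tB} =
  [-t*exp(-5*t) + exp(-5*t), t*exp(-5*t), -2*t*exp(-5*t)]
  [-t*exp(-5*t), t*exp(-5*t) + exp(-5*t), -2*t*exp(-5*t)]
  [0, 0, exp(-5*t)]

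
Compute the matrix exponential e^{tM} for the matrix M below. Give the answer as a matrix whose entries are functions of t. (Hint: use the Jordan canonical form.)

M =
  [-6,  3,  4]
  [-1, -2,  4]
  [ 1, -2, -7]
e^{tM} =
  [t^2*exp(-5*t) - t*exp(-5*t) + exp(-5*t), -t^2*exp(-5*t) + 3*t*exp(-5*t), 4*t*exp(-5*t)]
  [t^2*exp(-5*t) - t*exp(-5*t), -t^2*exp(-5*t) + 3*t*exp(-5*t) + exp(-5*t), 4*t*exp(-5*t)]
  [-t^2*exp(-5*t)/2 + t*exp(-5*t), t^2*exp(-5*t)/2 - 2*t*exp(-5*t), -2*t*exp(-5*t) + exp(-5*t)]

Strategy: write M = P · J · P⁻¹ where J is a Jordan canonical form, so e^{tM} = P · e^{tJ} · P⁻¹, and e^{tJ} can be computed block-by-block.

M has Jordan form
J =
  [-5,  1,  0]
  [ 0, -5,  1]
  [ 0,  0, -5]
(up to reordering of blocks).

Per-block formulas:
  For a 3×3 Jordan block J_3(-5): exp(t · J_3(-5)) = e^(-5t)·(I + t·N + (t^2/2)·N^2), where N is the 3×3 nilpotent shift.

After assembling e^{tJ} and conjugating by P, we get:

e^{tM} =
  [t^2*exp(-5*t) - t*exp(-5*t) + exp(-5*t), -t^2*exp(-5*t) + 3*t*exp(-5*t), 4*t*exp(-5*t)]
  [t^2*exp(-5*t) - t*exp(-5*t), -t^2*exp(-5*t) + 3*t*exp(-5*t) + exp(-5*t), 4*t*exp(-5*t)]
  [-t^2*exp(-5*t)/2 + t*exp(-5*t), t^2*exp(-5*t)/2 - 2*t*exp(-5*t), -2*t*exp(-5*t) + exp(-5*t)]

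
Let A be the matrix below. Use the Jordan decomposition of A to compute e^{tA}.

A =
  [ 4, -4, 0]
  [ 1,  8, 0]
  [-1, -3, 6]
e^{tA} =
  [-2*t*exp(6*t) + exp(6*t), -4*t*exp(6*t), 0]
  [t*exp(6*t), 2*t*exp(6*t) + exp(6*t), 0]
  [-t^2*exp(6*t)/2 - t*exp(6*t), -t^2*exp(6*t) - 3*t*exp(6*t), exp(6*t)]

Strategy: write A = P · J · P⁻¹ where J is a Jordan canonical form, so e^{tA} = P · e^{tJ} · P⁻¹, and e^{tJ} can be computed block-by-block.

A has Jordan form
J =
  [6, 1, 0]
  [0, 6, 1]
  [0, 0, 6]
(up to reordering of blocks).

Per-block formulas:
  For a 3×3 Jordan block J_3(6): exp(t · J_3(6)) = e^(6t)·(I + t·N + (t^2/2)·N^2), where N is the 3×3 nilpotent shift.

After assembling e^{tJ} and conjugating by P, we get:

e^{tA} =
  [-2*t*exp(6*t) + exp(6*t), -4*t*exp(6*t), 0]
  [t*exp(6*t), 2*t*exp(6*t) + exp(6*t), 0]
  [-t^2*exp(6*t)/2 - t*exp(6*t), -t^2*exp(6*t) - 3*t*exp(6*t), exp(6*t)]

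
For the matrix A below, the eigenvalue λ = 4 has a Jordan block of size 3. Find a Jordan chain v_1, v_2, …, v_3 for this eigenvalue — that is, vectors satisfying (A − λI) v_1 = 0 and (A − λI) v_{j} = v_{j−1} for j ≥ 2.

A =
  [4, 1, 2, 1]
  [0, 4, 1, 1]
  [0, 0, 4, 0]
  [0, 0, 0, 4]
A Jordan chain for λ = 4 of length 3:
v_1 = (1, 0, 0, 0)ᵀ
v_2 = (2, 1, 0, 0)ᵀ
v_3 = (0, 0, 1, 0)ᵀ

Let N = A − (4)·I. We want v_3 with N^3 v_3 = 0 but N^2 v_3 ≠ 0; then v_{j-1} := N · v_j for j = 3, …, 2.

Pick v_3 = (0, 0, 1, 0)ᵀ.
Then v_2 = N · v_3 = (2, 1, 0, 0)ᵀ.
Then v_1 = N · v_2 = (1, 0, 0, 0)ᵀ.

Sanity check: (A − (4)·I) v_1 = (0, 0, 0, 0)ᵀ = 0. ✓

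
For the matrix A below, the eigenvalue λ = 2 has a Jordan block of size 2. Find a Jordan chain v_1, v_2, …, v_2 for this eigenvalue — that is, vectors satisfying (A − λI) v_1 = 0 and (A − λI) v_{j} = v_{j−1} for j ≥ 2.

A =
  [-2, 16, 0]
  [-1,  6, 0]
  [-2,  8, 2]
A Jordan chain for λ = 2 of length 2:
v_1 = (-4, -1, -2)ᵀ
v_2 = (1, 0, 0)ᵀ

Let N = A − (2)·I. We want v_2 with N^2 v_2 = 0 but N^1 v_2 ≠ 0; then v_{j-1} := N · v_j for j = 2, …, 2.

Pick v_2 = (1, 0, 0)ᵀ.
Then v_1 = N · v_2 = (-4, -1, -2)ᵀ.

Sanity check: (A − (2)·I) v_1 = (0, 0, 0)ᵀ = 0. ✓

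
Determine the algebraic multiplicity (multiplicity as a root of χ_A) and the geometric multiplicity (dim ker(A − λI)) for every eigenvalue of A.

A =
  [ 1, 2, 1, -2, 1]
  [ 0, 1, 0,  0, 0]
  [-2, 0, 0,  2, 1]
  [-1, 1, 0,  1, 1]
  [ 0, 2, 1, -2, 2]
λ = 1: alg = 5, geom = 3

Step 1 — factor the characteristic polynomial to read off the algebraic multiplicities:
  χ_A(x) = (x - 1)^5

Step 2 — compute geometric multiplicities via the rank-nullity identity g(λ) = n − rank(A − λI):
  rank(A − (1)·I) = 2, so dim ker(A − (1)·I) = n − 2 = 3

Summary:
  λ = 1: algebraic multiplicity = 5, geometric multiplicity = 3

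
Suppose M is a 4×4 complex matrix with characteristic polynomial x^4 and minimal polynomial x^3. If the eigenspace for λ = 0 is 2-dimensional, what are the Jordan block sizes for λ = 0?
Block sizes for λ = 0: [3, 1]

Step 1 — from the characteristic polynomial, algebraic multiplicity of λ = 0 is 4. From dim ker(M − (0)·I) = 2, there are exactly 2 Jordan blocks for λ = 0.
Step 2 — from the minimal polynomial, the factor (x − 0)^3 tells us the largest block for λ = 0 has size 3.
Step 3 — with total size 4, 2 blocks, and largest block 3, the block sizes (in nonincreasing order) are [3, 1].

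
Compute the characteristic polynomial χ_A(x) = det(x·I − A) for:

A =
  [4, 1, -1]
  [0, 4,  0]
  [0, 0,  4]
x^3 - 12*x^2 + 48*x - 64

Expanding det(x·I − A) (e.g. by cofactor expansion or by noting that A is similar to its Jordan form J, which has the same characteristic polynomial as A) gives
  χ_A(x) = x^3 - 12*x^2 + 48*x - 64
which factors as (x - 4)^3. The eigenvalues (with algebraic multiplicities) are λ = 4 with multiplicity 3.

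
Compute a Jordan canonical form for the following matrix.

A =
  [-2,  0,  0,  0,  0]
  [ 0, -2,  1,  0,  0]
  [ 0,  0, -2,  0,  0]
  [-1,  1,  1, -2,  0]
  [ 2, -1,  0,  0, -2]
J_3(-2) ⊕ J_2(-2)

The characteristic polynomial is
  det(x·I − A) = x^5 + 10*x^4 + 40*x^3 + 80*x^2 + 80*x + 32 = (x + 2)^5

Eigenvalues and multiplicities (the geometric multiplicity of λ is n − rank(A − λI), which equals the number of Jordan blocks for λ):
  λ = -2: algebraic multiplicity = 5, geometric multiplicity = 2

Determining the block sizes for each eigenvalue:
  λ = -2: with am = 5 and gm = 2, the partition is not yet determined (e.g. several partitions of 5 into 2 parts exist). Let N = A − (-2)·I. Computing rank(N^1) = 3, rank(N^2) = 1, rank(N^3) = 0; the number of blocks of size ≥ j is rank(N^{j−1}) − rank(N^j), giving [2, 2, 1]. So we have 1 block(s) of size 3, 1 block(s) of size 2 → block sizes [3, 2]

Assembling the blocks gives a Jordan form
J =
  [-2,  1,  0,  0,  0]
  [ 0, -2,  1,  0,  0]
  [ 0,  0, -2,  0,  0]
  [ 0,  0,  0, -2,  1]
  [ 0,  0,  0,  0, -2]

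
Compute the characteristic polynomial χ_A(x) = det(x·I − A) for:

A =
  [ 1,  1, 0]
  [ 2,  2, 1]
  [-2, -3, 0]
x^3 - 3*x^2 + 3*x - 1

Expanding det(x·I − A) (e.g. by cofactor expansion or by noting that A is similar to its Jordan form J, which has the same characteristic polynomial as A) gives
  χ_A(x) = x^3 - 3*x^2 + 3*x - 1
which factors as (x - 1)^3. The eigenvalues (with algebraic multiplicities) are λ = 1 with multiplicity 3.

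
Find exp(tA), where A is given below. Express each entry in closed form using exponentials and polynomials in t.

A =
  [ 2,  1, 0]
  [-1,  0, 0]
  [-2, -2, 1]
e^{tA} =
  [t*exp(t) + exp(t), t*exp(t), 0]
  [-t*exp(t), -t*exp(t) + exp(t), 0]
  [-2*t*exp(t), -2*t*exp(t), exp(t)]

Strategy: write A = P · J · P⁻¹ where J is a Jordan canonical form, so e^{tA} = P · e^{tJ} · P⁻¹, and e^{tJ} can be computed block-by-block.

A has Jordan form
J =
  [1, 1, 0]
  [0, 1, 0]
  [0, 0, 1]
(up to reordering of blocks).

Per-block formulas:
  For a 1×1 block at λ = 1: exp(t · [1]) = [e^(1t)].
  For a 2×2 Jordan block J_2(1): exp(t · J_2(1)) = e^(1t)·(I + t·N), where N is the 2×2 nilpotent shift.

After assembling e^{tJ} and conjugating by P, we get:

e^{tA} =
  [t*exp(t) + exp(t), t*exp(t), 0]
  [-t*exp(t), -t*exp(t) + exp(t), 0]
  [-2*t*exp(t), -2*t*exp(t), exp(t)]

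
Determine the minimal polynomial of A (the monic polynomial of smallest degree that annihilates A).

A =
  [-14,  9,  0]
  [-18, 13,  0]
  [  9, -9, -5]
x^2 + x - 20

The characteristic polynomial is χ_A(x) = (x - 4)*(x + 5)^2, so the eigenvalues are known. The minimal polynomial is
  m_A(x) = Π_λ (x − λ)^{k_λ}
where k_λ is the size of the *largest* Jordan block for λ (equivalently, the smallest k with (A − λI)^k v = 0 for every generalised eigenvector v of λ).

  λ = -5: largest Jordan block has size 1, contributing (x + 5)
  λ = 4: largest Jordan block has size 1, contributing (x − 4)

So m_A(x) = (x - 4)*(x + 5) = x^2 + x - 20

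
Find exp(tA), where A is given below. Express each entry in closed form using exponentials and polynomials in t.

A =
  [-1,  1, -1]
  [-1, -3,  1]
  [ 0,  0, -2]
e^{tA} =
  [t*exp(-2*t) + exp(-2*t), t*exp(-2*t), -t*exp(-2*t)]
  [-t*exp(-2*t), -t*exp(-2*t) + exp(-2*t), t*exp(-2*t)]
  [0, 0, exp(-2*t)]

Strategy: write A = P · J · P⁻¹ where J is a Jordan canonical form, so e^{tA} = P · e^{tJ} · P⁻¹, and e^{tJ} can be computed block-by-block.

A has Jordan form
J =
  [-2,  1,  0]
  [ 0, -2,  0]
  [ 0,  0, -2]
(up to reordering of blocks).

Per-block formulas:
  For a 1×1 block at λ = -2: exp(t · [-2]) = [e^(-2t)].
  For a 2×2 Jordan block J_2(-2): exp(t · J_2(-2)) = e^(-2t)·(I + t·N), where N is the 2×2 nilpotent shift.

After assembling e^{tJ} and conjugating by P, we get:

e^{tA} =
  [t*exp(-2*t) + exp(-2*t), t*exp(-2*t), -t*exp(-2*t)]
  [-t*exp(-2*t), -t*exp(-2*t) + exp(-2*t), t*exp(-2*t)]
  [0, 0, exp(-2*t)]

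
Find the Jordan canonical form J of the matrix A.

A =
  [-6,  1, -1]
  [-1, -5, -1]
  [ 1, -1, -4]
J_3(-5)

The characteristic polynomial is
  det(x·I − A) = x^3 + 15*x^2 + 75*x + 125 = (x + 5)^3

Eigenvalues and multiplicities (the geometric multiplicity of λ is n − rank(A − λI), which equals the number of Jordan blocks for λ):
  λ = -5: algebraic multiplicity = 3, geometric multiplicity = 1

Determining the block sizes for each eigenvalue:
  λ = -5: one block (gm = 1), so the single block has size am = 3 → block sizes [3]

Assembling the blocks gives a Jordan form
J =
  [-5,  1,  0]
  [ 0, -5,  1]
  [ 0,  0, -5]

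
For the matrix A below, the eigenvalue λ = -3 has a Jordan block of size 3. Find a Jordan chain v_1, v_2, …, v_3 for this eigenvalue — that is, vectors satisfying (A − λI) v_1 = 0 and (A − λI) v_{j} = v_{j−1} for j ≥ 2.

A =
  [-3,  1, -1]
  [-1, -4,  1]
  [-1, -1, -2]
A Jordan chain for λ = -3 of length 3:
v_1 = (0, -1, -1)ᵀ
v_2 = (1, -1, -1)ᵀ
v_3 = (0, 1, 0)ᵀ

Let N = A − (-3)·I. We want v_3 with N^3 v_3 = 0 but N^2 v_3 ≠ 0; then v_{j-1} := N · v_j for j = 3, …, 2.

Pick v_3 = (0, 1, 0)ᵀ.
Then v_2 = N · v_3 = (1, -1, -1)ᵀ.
Then v_1 = N · v_2 = (0, -1, -1)ᵀ.

Sanity check: (A − (-3)·I) v_1 = (0, 0, 0)ᵀ = 0. ✓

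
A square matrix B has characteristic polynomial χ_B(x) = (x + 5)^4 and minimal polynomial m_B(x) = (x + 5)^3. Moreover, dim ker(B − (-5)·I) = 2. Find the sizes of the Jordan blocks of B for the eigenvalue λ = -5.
Block sizes for λ = -5: [3, 1]

Step 1 — from the characteristic polynomial, algebraic multiplicity of λ = -5 is 4. From dim ker(B − (-5)·I) = 2, there are exactly 2 Jordan blocks for λ = -5.
Step 2 — from the minimal polynomial, the factor (x + 5)^3 tells us the largest block for λ = -5 has size 3.
Step 3 — with total size 4, 2 blocks, and largest block 3, the block sizes (in nonincreasing order) are [3, 1].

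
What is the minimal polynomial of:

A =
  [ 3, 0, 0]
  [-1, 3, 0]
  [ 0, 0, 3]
x^2 - 6*x + 9

The characteristic polynomial is χ_A(x) = (x - 3)^3, so the eigenvalues are known. The minimal polynomial is
  m_A(x) = Π_λ (x − λ)^{k_λ}
where k_λ is the size of the *largest* Jordan block for λ (equivalently, the smallest k with (A − λI)^k v = 0 for every generalised eigenvector v of λ).

  λ = 3: largest Jordan block has size 2, contributing (x − 3)^2

So m_A(x) = (x - 3)^2 = x^2 - 6*x + 9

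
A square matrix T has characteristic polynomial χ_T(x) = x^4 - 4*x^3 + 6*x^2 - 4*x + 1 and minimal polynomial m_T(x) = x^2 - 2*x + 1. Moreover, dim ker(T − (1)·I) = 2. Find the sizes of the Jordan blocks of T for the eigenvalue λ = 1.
Block sizes for λ = 1: [2, 2]

Step 1 — from the characteristic polynomial, algebraic multiplicity of λ = 1 is 4. From dim ker(T − (1)·I) = 2, there are exactly 2 Jordan blocks for λ = 1.
Step 2 — from the minimal polynomial, the factor (x − 1)^2 tells us the largest block for λ = 1 has size 2.
Step 3 — with total size 4, 2 blocks, and largest block 2, the block sizes (in nonincreasing order) are [2, 2].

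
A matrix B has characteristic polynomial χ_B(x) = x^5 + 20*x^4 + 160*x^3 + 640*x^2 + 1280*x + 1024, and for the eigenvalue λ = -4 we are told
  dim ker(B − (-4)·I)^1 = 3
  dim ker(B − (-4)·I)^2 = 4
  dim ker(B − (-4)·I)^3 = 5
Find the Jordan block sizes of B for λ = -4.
Block sizes for λ = -4: [3, 1, 1]

From the dimensions of kernels of powers, the number of Jordan blocks of size at least j is d_j − d_{j−1} where d_j = dim ker(N^j) (with d_0 = 0). Computing the differences gives [3, 1, 1].
The number of blocks of size exactly k is (#blocks of size ≥ k) − (#blocks of size ≥ k + 1), so the partition is: 2 block(s) of size 1, 1 block(s) of size 3.
In nonincreasing order the block sizes are [3, 1, 1].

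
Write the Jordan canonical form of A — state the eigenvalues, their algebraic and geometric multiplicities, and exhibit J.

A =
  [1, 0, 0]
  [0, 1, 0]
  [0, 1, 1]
J_2(1) ⊕ J_1(1)

The characteristic polynomial is
  det(x·I − A) = x^3 - 3*x^2 + 3*x - 1 = (x - 1)^3

Eigenvalues and multiplicities (the geometric multiplicity of λ is n − rank(A − λI), which equals the number of Jordan blocks for λ):
  λ = 1: algebraic multiplicity = 3, geometric multiplicity = 2

Determining the block sizes for each eigenvalue:
  λ = 1: 2 blocks summing to 3 forces exactly one block of size 2 and the rest size 1 → block sizes [2, 1]

Assembling the blocks gives a Jordan form
J =
  [1, 1, 0]
  [0, 1, 0]
  [0, 0, 1]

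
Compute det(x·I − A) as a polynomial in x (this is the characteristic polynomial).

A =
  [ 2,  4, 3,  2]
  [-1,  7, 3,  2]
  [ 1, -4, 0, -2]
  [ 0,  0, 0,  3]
x^4 - 12*x^3 + 54*x^2 - 108*x + 81

Expanding det(x·I − A) (e.g. by cofactor expansion or by noting that A is similar to its Jordan form J, which has the same characteristic polynomial as A) gives
  χ_A(x) = x^4 - 12*x^3 + 54*x^2 - 108*x + 81
which factors as (x - 3)^4. The eigenvalues (with algebraic multiplicities) are λ = 3 with multiplicity 4.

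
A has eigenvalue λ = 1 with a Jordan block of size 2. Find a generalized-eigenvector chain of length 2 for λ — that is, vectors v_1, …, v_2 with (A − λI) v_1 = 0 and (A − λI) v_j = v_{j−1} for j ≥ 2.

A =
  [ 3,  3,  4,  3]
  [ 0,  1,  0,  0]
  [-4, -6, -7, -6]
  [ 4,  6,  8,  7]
A Jordan chain for λ = 1 of length 2:
v_1 = (2, 0, -4, 4)ᵀ
v_2 = (1, 0, 0, 0)ᵀ

Let N = A − (1)·I. We want v_2 with N^2 v_2 = 0 but N^1 v_2 ≠ 0; then v_{j-1} := N · v_j for j = 2, …, 2.

Pick v_2 = (1, 0, 0, 0)ᵀ.
Then v_1 = N · v_2 = (2, 0, -4, 4)ᵀ.

Sanity check: (A − (1)·I) v_1 = (0, 0, 0, 0)ᵀ = 0. ✓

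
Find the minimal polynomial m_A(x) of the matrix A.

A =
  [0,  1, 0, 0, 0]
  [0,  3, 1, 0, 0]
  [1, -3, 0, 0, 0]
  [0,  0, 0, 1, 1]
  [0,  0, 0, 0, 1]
x^3 - 3*x^2 + 3*x - 1

The characteristic polynomial is χ_A(x) = (x - 1)^5, so the eigenvalues are known. The minimal polynomial is
  m_A(x) = Π_λ (x − λ)^{k_λ}
where k_λ is the size of the *largest* Jordan block for λ (equivalently, the smallest k with (A − λI)^k v = 0 for every generalised eigenvector v of λ).

  λ = 1: largest Jordan block has size 3, contributing (x − 1)^3

So m_A(x) = (x - 1)^3 = x^3 - 3*x^2 + 3*x - 1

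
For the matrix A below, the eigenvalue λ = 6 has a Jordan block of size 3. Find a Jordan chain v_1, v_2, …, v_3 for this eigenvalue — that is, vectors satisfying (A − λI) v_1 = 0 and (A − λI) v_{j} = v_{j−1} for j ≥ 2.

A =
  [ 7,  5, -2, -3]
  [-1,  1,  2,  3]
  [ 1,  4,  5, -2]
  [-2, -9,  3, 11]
A Jordan chain for λ = 6 of length 3:
v_1 = (-1, 1, -1, 2)ᵀ
v_2 = (5, -5, 4, -9)ᵀ
v_3 = (0, 1, 0, 0)ᵀ

Let N = A − (6)·I. We want v_3 with N^3 v_3 = 0 but N^2 v_3 ≠ 0; then v_{j-1} := N · v_j for j = 3, …, 2.

Pick v_3 = (0, 1, 0, 0)ᵀ.
Then v_2 = N · v_3 = (5, -5, 4, -9)ᵀ.
Then v_1 = N · v_2 = (-1, 1, -1, 2)ᵀ.

Sanity check: (A − (6)·I) v_1 = (0, 0, 0, 0)ᵀ = 0. ✓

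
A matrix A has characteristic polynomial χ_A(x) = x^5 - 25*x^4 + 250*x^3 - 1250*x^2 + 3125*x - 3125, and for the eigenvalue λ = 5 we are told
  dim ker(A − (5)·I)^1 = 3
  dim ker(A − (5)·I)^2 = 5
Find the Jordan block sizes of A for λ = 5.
Block sizes for λ = 5: [2, 2, 1]

From the dimensions of kernels of powers, the number of Jordan blocks of size at least j is d_j − d_{j−1} where d_j = dim ker(N^j) (with d_0 = 0). Computing the differences gives [3, 2].
The number of blocks of size exactly k is (#blocks of size ≥ k) − (#blocks of size ≥ k + 1), so the partition is: 1 block(s) of size 1, 2 block(s) of size 2.
In nonincreasing order the block sizes are [2, 2, 1].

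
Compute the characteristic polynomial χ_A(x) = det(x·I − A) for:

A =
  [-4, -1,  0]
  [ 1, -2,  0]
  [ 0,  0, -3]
x^3 + 9*x^2 + 27*x + 27

Expanding det(x·I − A) (e.g. by cofactor expansion or by noting that A is similar to its Jordan form J, which has the same characteristic polynomial as A) gives
  χ_A(x) = x^3 + 9*x^2 + 27*x + 27
which factors as (x + 3)^3. The eigenvalues (with algebraic multiplicities) are λ = -3 with multiplicity 3.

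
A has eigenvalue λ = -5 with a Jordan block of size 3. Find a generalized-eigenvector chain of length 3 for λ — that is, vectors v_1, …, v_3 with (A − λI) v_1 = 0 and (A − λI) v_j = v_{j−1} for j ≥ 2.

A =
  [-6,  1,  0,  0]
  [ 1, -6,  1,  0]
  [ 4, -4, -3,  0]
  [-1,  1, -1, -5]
A Jordan chain for λ = -5 of length 3:
v_1 = (2, 2, 0, -2)ᵀ
v_2 = (-1, 1, 4, -1)ᵀ
v_3 = (1, 0, 0, 0)ᵀ

Let N = A − (-5)·I. We want v_3 with N^3 v_3 = 0 but N^2 v_3 ≠ 0; then v_{j-1} := N · v_j for j = 3, …, 2.

Pick v_3 = (1, 0, 0, 0)ᵀ.
Then v_2 = N · v_3 = (-1, 1, 4, -1)ᵀ.
Then v_1 = N · v_2 = (2, 2, 0, -2)ᵀ.

Sanity check: (A − (-5)·I) v_1 = (0, 0, 0, 0)ᵀ = 0. ✓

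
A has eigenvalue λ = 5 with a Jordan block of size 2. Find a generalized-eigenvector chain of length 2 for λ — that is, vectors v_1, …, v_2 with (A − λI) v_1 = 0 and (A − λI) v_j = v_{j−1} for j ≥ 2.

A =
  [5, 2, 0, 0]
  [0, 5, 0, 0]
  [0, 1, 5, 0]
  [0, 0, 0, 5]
A Jordan chain for λ = 5 of length 2:
v_1 = (2, 0, 1, 0)ᵀ
v_2 = (0, 1, 0, 0)ᵀ

Let N = A − (5)·I. We want v_2 with N^2 v_2 = 0 but N^1 v_2 ≠ 0; then v_{j-1} := N · v_j for j = 2, …, 2.

Pick v_2 = (0, 1, 0, 0)ᵀ.
Then v_1 = N · v_2 = (2, 0, 1, 0)ᵀ.

Sanity check: (A − (5)·I) v_1 = (0, 0, 0, 0)ᵀ = 0. ✓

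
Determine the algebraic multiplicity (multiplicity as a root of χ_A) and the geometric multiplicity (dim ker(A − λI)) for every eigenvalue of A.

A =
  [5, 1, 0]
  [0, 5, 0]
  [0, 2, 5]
λ = 5: alg = 3, geom = 2

Step 1 — factor the characteristic polynomial to read off the algebraic multiplicities:
  χ_A(x) = (x - 5)^3

Step 2 — compute geometric multiplicities via the rank-nullity identity g(λ) = n − rank(A − λI):
  rank(A − (5)·I) = 1, so dim ker(A − (5)·I) = n − 1 = 2

Summary:
  λ = 5: algebraic multiplicity = 3, geometric multiplicity = 2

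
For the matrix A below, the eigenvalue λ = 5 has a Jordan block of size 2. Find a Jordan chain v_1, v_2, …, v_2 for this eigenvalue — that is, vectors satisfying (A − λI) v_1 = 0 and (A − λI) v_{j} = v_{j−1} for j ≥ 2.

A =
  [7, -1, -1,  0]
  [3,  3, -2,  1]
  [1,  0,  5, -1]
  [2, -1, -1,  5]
A Jordan chain for λ = 5 of length 2:
v_1 = (2, 3, 1, 2)ᵀ
v_2 = (1, 0, 0, 0)ᵀ

Let N = A − (5)·I. We want v_2 with N^2 v_2 = 0 but N^1 v_2 ≠ 0; then v_{j-1} := N · v_j for j = 2, …, 2.

Pick v_2 = (1, 0, 0, 0)ᵀ.
Then v_1 = N · v_2 = (2, 3, 1, 2)ᵀ.

Sanity check: (A − (5)·I) v_1 = (0, 0, 0, 0)ᵀ = 0. ✓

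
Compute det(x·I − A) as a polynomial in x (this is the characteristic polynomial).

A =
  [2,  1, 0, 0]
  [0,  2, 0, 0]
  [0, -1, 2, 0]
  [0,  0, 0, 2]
x^4 - 8*x^3 + 24*x^2 - 32*x + 16

Expanding det(x·I − A) (e.g. by cofactor expansion or by noting that A is similar to its Jordan form J, which has the same characteristic polynomial as A) gives
  χ_A(x) = x^4 - 8*x^3 + 24*x^2 - 32*x + 16
which factors as (x - 2)^4. The eigenvalues (with algebraic multiplicities) are λ = 2 with multiplicity 4.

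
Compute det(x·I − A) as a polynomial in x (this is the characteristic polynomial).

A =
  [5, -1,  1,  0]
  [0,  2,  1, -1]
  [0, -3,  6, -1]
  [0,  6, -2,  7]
x^4 - 20*x^3 + 150*x^2 - 500*x + 625

Expanding det(x·I − A) (e.g. by cofactor expansion or by noting that A is similar to its Jordan form J, which has the same characteristic polynomial as A) gives
  χ_A(x) = x^4 - 20*x^3 + 150*x^2 - 500*x + 625
which factors as (x - 5)^4. The eigenvalues (with algebraic multiplicities) are λ = 5 with multiplicity 4.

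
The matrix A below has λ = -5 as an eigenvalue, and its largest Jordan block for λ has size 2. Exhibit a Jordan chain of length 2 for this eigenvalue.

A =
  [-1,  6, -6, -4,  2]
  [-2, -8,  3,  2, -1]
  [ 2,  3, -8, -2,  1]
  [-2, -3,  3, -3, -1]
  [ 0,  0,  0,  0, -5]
A Jordan chain for λ = -5 of length 2:
v_1 = (4, -2, 2, -2, 0)ᵀ
v_2 = (1, 0, 0, 0, 0)ᵀ

Let N = A − (-5)·I. We want v_2 with N^2 v_2 = 0 but N^1 v_2 ≠ 0; then v_{j-1} := N · v_j for j = 2, …, 2.

Pick v_2 = (1, 0, 0, 0, 0)ᵀ.
Then v_1 = N · v_2 = (4, -2, 2, -2, 0)ᵀ.

Sanity check: (A − (-5)·I) v_1 = (0, 0, 0, 0, 0)ᵀ = 0. ✓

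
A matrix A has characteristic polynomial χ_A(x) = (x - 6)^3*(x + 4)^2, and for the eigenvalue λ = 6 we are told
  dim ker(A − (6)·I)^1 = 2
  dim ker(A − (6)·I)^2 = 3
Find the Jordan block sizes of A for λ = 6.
Block sizes for λ = 6: [2, 1]

From the dimensions of kernels of powers, the number of Jordan blocks of size at least j is d_j − d_{j−1} where d_j = dim ker(N^j) (with d_0 = 0). Computing the differences gives [2, 1].
The number of blocks of size exactly k is (#blocks of size ≥ k) − (#blocks of size ≥ k + 1), so the partition is: 1 block(s) of size 1, 1 block(s) of size 2.
In nonincreasing order the block sizes are [2, 1].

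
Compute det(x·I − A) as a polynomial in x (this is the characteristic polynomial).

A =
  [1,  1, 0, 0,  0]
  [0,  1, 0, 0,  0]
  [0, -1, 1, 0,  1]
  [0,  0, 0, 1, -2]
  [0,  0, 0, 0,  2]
x^5 - 6*x^4 + 14*x^3 - 16*x^2 + 9*x - 2

Expanding det(x·I − A) (e.g. by cofactor expansion or by noting that A is similar to its Jordan form J, which has the same characteristic polynomial as A) gives
  χ_A(x) = x^5 - 6*x^4 + 14*x^3 - 16*x^2 + 9*x - 2
which factors as (x - 2)*(x - 1)^4. The eigenvalues (with algebraic multiplicities) are λ = 1 with multiplicity 4, λ = 2 with multiplicity 1.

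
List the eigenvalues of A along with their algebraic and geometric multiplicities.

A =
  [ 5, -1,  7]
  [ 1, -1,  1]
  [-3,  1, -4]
λ = 0: alg = 3, geom = 1

Step 1 — factor the characteristic polynomial to read off the algebraic multiplicities:
  χ_A(x) = x^3

Step 2 — compute geometric multiplicities via the rank-nullity identity g(λ) = n − rank(A − λI):
  rank(A − (0)·I) = 2, so dim ker(A − (0)·I) = n − 2 = 1

Summary:
  λ = 0: algebraic multiplicity = 3, geometric multiplicity = 1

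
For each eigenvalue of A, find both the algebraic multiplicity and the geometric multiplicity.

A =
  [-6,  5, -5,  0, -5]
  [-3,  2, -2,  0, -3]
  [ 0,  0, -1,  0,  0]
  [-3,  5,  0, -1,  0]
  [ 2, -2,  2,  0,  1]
λ = -1: alg = 5, geom = 2

Step 1 — factor the characteristic polynomial to read off the algebraic multiplicities:
  χ_A(x) = (x + 1)^5

Step 2 — compute geometric multiplicities via the rank-nullity identity g(λ) = n − rank(A − λI):
  rank(A − (-1)·I) = 3, so dim ker(A − (-1)·I) = n − 3 = 2

Summary:
  λ = -1: algebraic multiplicity = 5, geometric multiplicity = 2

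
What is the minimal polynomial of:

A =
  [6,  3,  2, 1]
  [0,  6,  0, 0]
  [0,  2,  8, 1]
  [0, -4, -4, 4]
x^2 - 12*x + 36

The characteristic polynomial is χ_A(x) = (x - 6)^4, so the eigenvalues are known. The minimal polynomial is
  m_A(x) = Π_λ (x − λ)^{k_λ}
where k_λ is the size of the *largest* Jordan block for λ (equivalently, the smallest k with (A − λI)^k v = 0 for every generalised eigenvector v of λ).

  λ = 6: largest Jordan block has size 2, contributing (x − 6)^2

So m_A(x) = (x - 6)^2 = x^2 - 12*x + 36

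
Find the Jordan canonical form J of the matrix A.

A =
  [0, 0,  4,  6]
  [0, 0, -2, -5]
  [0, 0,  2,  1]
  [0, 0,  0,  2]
J_1(0) ⊕ J_1(0) ⊕ J_2(2)

The characteristic polynomial is
  det(x·I − A) = x^4 - 4*x^3 + 4*x^2 = x^2*(x - 2)^2

Eigenvalues and multiplicities (the geometric multiplicity of λ is n − rank(A − λI), which equals the number of Jordan blocks for λ):
  λ = 0: algebraic multiplicity = 2, geometric multiplicity = 2
  λ = 2: algebraic multiplicity = 2, geometric multiplicity = 1

Determining the block sizes for each eigenvalue:
  λ = 0: gm = am = 2, so every block has size 1 → block sizes [1, 1]
  λ = 2: one block (gm = 1), so the single block has size am = 2 → block sizes [2]

Assembling the blocks gives a Jordan form
J =
  [0, 0, 0, 0]
  [0, 0, 0, 0]
  [0, 0, 2, 1]
  [0, 0, 0, 2]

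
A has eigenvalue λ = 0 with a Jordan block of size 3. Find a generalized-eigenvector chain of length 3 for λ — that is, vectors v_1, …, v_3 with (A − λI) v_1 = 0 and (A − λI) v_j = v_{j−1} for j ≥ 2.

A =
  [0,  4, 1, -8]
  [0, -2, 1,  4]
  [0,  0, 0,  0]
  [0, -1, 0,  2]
A Jordan chain for λ = 0 of length 3:
v_1 = (4, -2, 0, -1)ᵀ
v_2 = (1, 1, 0, 0)ᵀ
v_3 = (0, 0, 1, 0)ᵀ

Let N = A − (0)·I. We want v_3 with N^3 v_3 = 0 but N^2 v_3 ≠ 0; then v_{j-1} := N · v_j for j = 3, …, 2.

Pick v_3 = (0, 0, 1, 0)ᵀ.
Then v_2 = N · v_3 = (1, 1, 0, 0)ᵀ.
Then v_1 = N · v_2 = (4, -2, 0, -1)ᵀ.

Sanity check: (A − (0)·I) v_1 = (0, 0, 0, 0)ᵀ = 0. ✓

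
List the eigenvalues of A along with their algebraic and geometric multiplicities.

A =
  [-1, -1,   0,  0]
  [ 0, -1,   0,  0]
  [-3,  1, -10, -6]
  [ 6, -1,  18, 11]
λ = -1: alg = 3, geom = 2; λ = 2: alg = 1, geom = 1

Step 1 — factor the characteristic polynomial to read off the algebraic multiplicities:
  χ_A(x) = (x - 2)*(x + 1)^3

Step 2 — compute geometric multiplicities via the rank-nullity identity g(λ) = n − rank(A − λI):
  rank(A − (-1)·I) = 2, so dim ker(A − (-1)·I) = n − 2 = 2
  rank(A − (2)·I) = 3, so dim ker(A − (2)·I) = n − 3 = 1

Summary:
  λ = -1: algebraic multiplicity = 3, geometric multiplicity = 2
  λ = 2: algebraic multiplicity = 1, geometric multiplicity = 1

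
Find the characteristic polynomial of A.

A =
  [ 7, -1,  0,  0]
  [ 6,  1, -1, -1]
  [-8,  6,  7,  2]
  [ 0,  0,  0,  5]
x^4 - 20*x^3 + 150*x^2 - 500*x + 625

Expanding det(x·I − A) (e.g. by cofactor expansion or by noting that A is similar to its Jordan form J, which has the same characteristic polynomial as A) gives
  χ_A(x) = x^4 - 20*x^3 + 150*x^2 - 500*x + 625
which factors as (x - 5)^4. The eigenvalues (with algebraic multiplicities) are λ = 5 with multiplicity 4.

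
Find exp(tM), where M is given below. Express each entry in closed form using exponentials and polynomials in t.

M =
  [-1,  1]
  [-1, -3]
e^{tM} =
  [t*exp(-2*t) + exp(-2*t), t*exp(-2*t)]
  [-t*exp(-2*t), -t*exp(-2*t) + exp(-2*t)]

Strategy: write M = P · J · P⁻¹ where J is a Jordan canonical form, so e^{tM} = P · e^{tJ} · P⁻¹, and e^{tJ} can be computed block-by-block.

M has Jordan form
J =
  [-2,  1]
  [ 0, -2]
(up to reordering of blocks).

Per-block formulas:
  For a 2×2 Jordan block J_2(-2): exp(t · J_2(-2)) = e^(-2t)·(I + t·N), where N is the 2×2 nilpotent shift.

After assembling e^{tJ} and conjugating by P, we get:

e^{tM} =
  [t*exp(-2*t) + exp(-2*t), t*exp(-2*t)]
  [-t*exp(-2*t), -t*exp(-2*t) + exp(-2*t)]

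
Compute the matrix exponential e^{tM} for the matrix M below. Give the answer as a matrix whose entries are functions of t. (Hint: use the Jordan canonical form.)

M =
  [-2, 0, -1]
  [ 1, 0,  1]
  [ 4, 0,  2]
e^{tM} =
  [1 - 2*t, 0, -t]
  [t^2 + t, 1, t^2/2 + t]
  [4*t, 0, 2*t + 1]

Strategy: write M = P · J · P⁻¹ where J is a Jordan canonical form, so e^{tM} = P · e^{tJ} · P⁻¹, and e^{tJ} can be computed block-by-block.

M has Jordan form
J =
  [0, 1, 0]
  [0, 0, 1]
  [0, 0, 0]
(up to reordering of blocks).

Per-block formulas:
  For a 3×3 Jordan block J_3(0): exp(t · J_3(0)) = e^(0t)·(I + t·N + (t^2/2)·N^2), where N is the 3×3 nilpotent shift.

After assembling e^{tJ} and conjugating by P, we get:

e^{tM} =
  [1 - 2*t, 0, -t]
  [t^2 + t, 1, t^2/2 + t]
  [4*t, 0, 2*t + 1]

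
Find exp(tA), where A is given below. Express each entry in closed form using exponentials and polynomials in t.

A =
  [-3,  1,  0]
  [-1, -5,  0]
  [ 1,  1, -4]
e^{tA} =
  [t*exp(-4*t) + exp(-4*t), t*exp(-4*t), 0]
  [-t*exp(-4*t), -t*exp(-4*t) + exp(-4*t), 0]
  [t*exp(-4*t), t*exp(-4*t), exp(-4*t)]

Strategy: write A = P · J · P⁻¹ where J is a Jordan canonical form, so e^{tA} = P · e^{tJ} · P⁻¹, and e^{tJ} can be computed block-by-block.

A has Jordan form
J =
  [-4,  1,  0]
  [ 0, -4,  0]
  [ 0,  0, -4]
(up to reordering of blocks).

Per-block formulas:
  For a 2×2 Jordan block J_2(-4): exp(t · J_2(-4)) = e^(-4t)·(I + t·N), where N is the 2×2 nilpotent shift.
  For a 1×1 block at λ = -4: exp(t · [-4]) = [e^(-4t)].

After assembling e^{tJ} and conjugating by P, we get:

e^{tA} =
  [t*exp(-4*t) + exp(-4*t), t*exp(-4*t), 0]
  [-t*exp(-4*t), -t*exp(-4*t) + exp(-4*t), 0]
  [t*exp(-4*t), t*exp(-4*t), exp(-4*t)]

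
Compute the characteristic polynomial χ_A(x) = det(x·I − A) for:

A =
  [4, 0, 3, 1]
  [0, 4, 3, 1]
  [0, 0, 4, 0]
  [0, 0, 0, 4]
x^4 - 16*x^3 + 96*x^2 - 256*x + 256

Expanding det(x·I − A) (e.g. by cofactor expansion or by noting that A is similar to its Jordan form J, which has the same characteristic polynomial as A) gives
  χ_A(x) = x^4 - 16*x^3 + 96*x^2 - 256*x + 256
which factors as (x - 4)^4. The eigenvalues (with algebraic multiplicities) are λ = 4 with multiplicity 4.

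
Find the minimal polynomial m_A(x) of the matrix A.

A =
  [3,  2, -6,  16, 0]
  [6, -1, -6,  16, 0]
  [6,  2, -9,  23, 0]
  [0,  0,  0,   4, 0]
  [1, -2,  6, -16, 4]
x^3 - 13*x - 12

The characteristic polynomial is χ_A(x) = (x - 4)^2*(x + 1)*(x + 3)^2, so the eigenvalues are known. The minimal polynomial is
  m_A(x) = Π_λ (x − λ)^{k_λ}
where k_λ is the size of the *largest* Jordan block for λ (equivalently, the smallest k with (A − λI)^k v = 0 for every generalised eigenvector v of λ).

  λ = -3: largest Jordan block has size 1, contributing (x + 3)
  λ = -1: largest Jordan block has size 1, contributing (x + 1)
  λ = 4: largest Jordan block has size 1, contributing (x − 4)

So m_A(x) = (x - 4)*(x + 1)*(x + 3) = x^3 - 13*x - 12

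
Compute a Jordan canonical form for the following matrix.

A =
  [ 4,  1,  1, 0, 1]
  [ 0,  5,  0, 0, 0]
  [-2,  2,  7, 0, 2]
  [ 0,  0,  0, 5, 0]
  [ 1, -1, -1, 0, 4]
J_2(5) ⊕ J_1(5) ⊕ J_1(5) ⊕ J_1(5)

The characteristic polynomial is
  det(x·I − A) = x^5 - 25*x^4 + 250*x^3 - 1250*x^2 + 3125*x - 3125 = (x - 5)^5

Eigenvalues and multiplicities (the geometric multiplicity of λ is n − rank(A − λI), which equals the number of Jordan blocks for λ):
  λ = 5: algebraic multiplicity = 5, geometric multiplicity = 4

Determining the block sizes for each eigenvalue:
  λ = 5: 4 blocks summing to 5 forces exactly one block of size 2 and the rest size 1 → block sizes [2, 1, 1, 1]

Assembling the blocks gives a Jordan form
J =
  [5, 1, 0, 0, 0]
  [0, 5, 0, 0, 0]
  [0, 0, 5, 0, 0]
  [0, 0, 0, 5, 0]
  [0, 0, 0, 0, 5]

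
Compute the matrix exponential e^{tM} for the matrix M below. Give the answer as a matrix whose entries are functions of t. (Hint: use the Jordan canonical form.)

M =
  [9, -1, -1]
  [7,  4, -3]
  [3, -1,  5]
e^{tM} =
  [-t^2*exp(6*t)/2 + 3*t*exp(6*t) + exp(6*t), -t*exp(6*t), t^2*exp(6*t)/2 - t*exp(6*t)]
  [-t^2*exp(6*t) + 7*t*exp(6*t), -2*t*exp(6*t) + exp(6*t), t^2*exp(6*t) - 3*t*exp(6*t)]
  [-t^2*exp(6*t)/2 + 3*t*exp(6*t), -t*exp(6*t), t^2*exp(6*t)/2 - t*exp(6*t) + exp(6*t)]

Strategy: write M = P · J · P⁻¹ where J is a Jordan canonical form, so e^{tM} = P · e^{tJ} · P⁻¹, and e^{tJ} can be computed block-by-block.

M has Jordan form
J =
  [6, 1, 0]
  [0, 6, 1]
  [0, 0, 6]
(up to reordering of blocks).

Per-block formulas:
  For a 3×3 Jordan block J_3(6): exp(t · J_3(6)) = e^(6t)·(I + t·N + (t^2/2)·N^2), where N is the 3×3 nilpotent shift.

After assembling e^{tJ} and conjugating by P, we get:

e^{tM} =
  [-t^2*exp(6*t)/2 + 3*t*exp(6*t) + exp(6*t), -t*exp(6*t), t^2*exp(6*t)/2 - t*exp(6*t)]
  [-t^2*exp(6*t) + 7*t*exp(6*t), -2*t*exp(6*t) + exp(6*t), t^2*exp(6*t) - 3*t*exp(6*t)]
  [-t^2*exp(6*t)/2 + 3*t*exp(6*t), -t*exp(6*t), t^2*exp(6*t)/2 - t*exp(6*t) + exp(6*t)]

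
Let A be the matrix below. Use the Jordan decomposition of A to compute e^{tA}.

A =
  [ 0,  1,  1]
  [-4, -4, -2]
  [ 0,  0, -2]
e^{tA} =
  [2*t*exp(-2*t) + exp(-2*t), t*exp(-2*t), t*exp(-2*t)]
  [-4*t*exp(-2*t), -2*t*exp(-2*t) + exp(-2*t), -2*t*exp(-2*t)]
  [0, 0, exp(-2*t)]

Strategy: write A = P · J · P⁻¹ where J is a Jordan canonical form, so e^{tA} = P · e^{tJ} · P⁻¹, and e^{tJ} can be computed block-by-block.

A has Jordan form
J =
  [-2,  1,  0]
  [ 0, -2,  0]
  [ 0,  0, -2]
(up to reordering of blocks).

Per-block formulas:
  For a 1×1 block at λ = -2: exp(t · [-2]) = [e^(-2t)].
  For a 2×2 Jordan block J_2(-2): exp(t · J_2(-2)) = e^(-2t)·(I + t·N), where N is the 2×2 nilpotent shift.

After assembling e^{tJ} and conjugating by P, we get:

e^{tA} =
  [2*t*exp(-2*t) + exp(-2*t), t*exp(-2*t), t*exp(-2*t)]
  [-4*t*exp(-2*t), -2*t*exp(-2*t) + exp(-2*t), -2*t*exp(-2*t)]
  [0, 0, exp(-2*t)]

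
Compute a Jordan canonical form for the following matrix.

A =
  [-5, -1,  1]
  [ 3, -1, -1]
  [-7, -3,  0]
J_3(-2)

The characteristic polynomial is
  det(x·I − A) = x^3 + 6*x^2 + 12*x + 8 = (x + 2)^3

Eigenvalues and multiplicities (the geometric multiplicity of λ is n − rank(A − λI), which equals the number of Jordan blocks for λ):
  λ = -2: algebraic multiplicity = 3, geometric multiplicity = 1

Determining the block sizes for each eigenvalue:
  λ = -2: one block (gm = 1), so the single block has size am = 3 → block sizes [3]

Assembling the blocks gives a Jordan form
J =
  [-2,  1,  0]
  [ 0, -2,  1]
  [ 0,  0, -2]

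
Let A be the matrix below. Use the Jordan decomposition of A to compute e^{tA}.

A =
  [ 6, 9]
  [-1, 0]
e^{tA} =
  [3*t*exp(3*t) + exp(3*t), 9*t*exp(3*t)]
  [-t*exp(3*t), -3*t*exp(3*t) + exp(3*t)]

Strategy: write A = P · J · P⁻¹ where J is a Jordan canonical form, so e^{tA} = P · e^{tJ} · P⁻¹, and e^{tJ} can be computed block-by-block.

A has Jordan form
J =
  [3, 1]
  [0, 3]
(up to reordering of blocks).

Per-block formulas:
  For a 2×2 Jordan block J_2(3): exp(t · J_2(3)) = e^(3t)·(I + t·N), where N is the 2×2 nilpotent shift.

After assembling e^{tJ} and conjugating by P, we get:

e^{tA} =
  [3*t*exp(3*t) + exp(3*t), 9*t*exp(3*t)]
  [-t*exp(3*t), -3*t*exp(3*t) + exp(3*t)]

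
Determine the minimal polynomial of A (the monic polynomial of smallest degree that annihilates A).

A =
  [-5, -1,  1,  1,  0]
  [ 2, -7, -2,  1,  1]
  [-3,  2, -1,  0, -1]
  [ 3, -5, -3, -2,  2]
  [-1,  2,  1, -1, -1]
x^5 + 16*x^4 + 100*x^3 + 304*x^2 + 448*x + 256

The characteristic polynomial is χ_A(x) = (x + 2)^2*(x + 4)^3, so the eigenvalues are known. The minimal polynomial is
  m_A(x) = Π_λ (x − λ)^{k_λ}
where k_λ is the size of the *largest* Jordan block for λ (equivalently, the smallest k with (A − λI)^k v = 0 for every generalised eigenvector v of λ).

  λ = -4: largest Jordan block has size 3, contributing (x + 4)^3
  λ = -2: largest Jordan block has size 2, contributing (x + 2)^2

So m_A(x) = (x + 2)^2*(x + 4)^3 = x^5 + 16*x^4 + 100*x^3 + 304*x^2 + 448*x + 256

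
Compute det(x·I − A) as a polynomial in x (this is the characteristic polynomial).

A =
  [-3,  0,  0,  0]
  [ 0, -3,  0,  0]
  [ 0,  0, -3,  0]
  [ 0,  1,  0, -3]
x^4 + 12*x^3 + 54*x^2 + 108*x + 81

Expanding det(x·I − A) (e.g. by cofactor expansion or by noting that A is similar to its Jordan form J, which has the same characteristic polynomial as A) gives
  χ_A(x) = x^4 + 12*x^3 + 54*x^2 + 108*x + 81
which factors as (x + 3)^4. The eigenvalues (with algebraic multiplicities) are λ = -3 with multiplicity 4.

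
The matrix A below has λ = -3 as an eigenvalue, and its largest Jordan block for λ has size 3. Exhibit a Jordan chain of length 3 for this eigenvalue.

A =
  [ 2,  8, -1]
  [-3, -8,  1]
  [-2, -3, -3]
A Jordan chain for λ = -3 of length 3:
v_1 = (3, -2, -1)ᵀ
v_2 = (5, -3, -2)ᵀ
v_3 = (1, 0, 0)ᵀ

Let N = A − (-3)·I. We want v_3 with N^3 v_3 = 0 but N^2 v_3 ≠ 0; then v_{j-1} := N · v_j for j = 3, …, 2.

Pick v_3 = (1, 0, 0)ᵀ.
Then v_2 = N · v_3 = (5, -3, -2)ᵀ.
Then v_1 = N · v_2 = (3, -2, -1)ᵀ.

Sanity check: (A − (-3)·I) v_1 = (0, 0, 0)ᵀ = 0. ✓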